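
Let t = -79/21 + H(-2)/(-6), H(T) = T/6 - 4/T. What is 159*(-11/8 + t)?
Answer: -144637/168 ≈ -860.93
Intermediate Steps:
H(T) = -4/T + T/6 (H(T) = T*(1/6) - 4/T = T/6 - 4/T = -4/T + T/6)
t = -509/126 (t = -79/21 + (-4/(-2) + (1/6)*(-2))/(-6) = -79*1/21 + (-4*(-1/2) - 1/3)*(-1/6) = -79/21 + (2 - 1/3)*(-1/6) = -79/21 + (5/3)*(-1/6) = -79/21 - 5/18 = -509/126 ≈ -4.0397)
159*(-11/8 + t) = 159*(-11/8 - 509/126) = 159*(-2729/504) = -144637/168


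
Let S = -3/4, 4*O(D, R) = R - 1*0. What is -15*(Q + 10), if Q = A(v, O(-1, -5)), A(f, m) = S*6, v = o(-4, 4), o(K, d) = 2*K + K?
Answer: -165/2 ≈ -82.500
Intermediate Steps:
O(D, R) = R/4 (O(D, R) = (R - 1*0)/4 = (R + 0)/4 = R/4)
o(K, d) = 3*K
S = -¾ (S = -3*¼ = -¾ ≈ -0.75000)
v = -12 (v = 3*(-4) = -12)
A(f, m) = -9/2 (A(f, m) = -¾*6 = -9/2)
Q = -9/2 ≈ -4.5000
-15*(Q + 10) = -15*(-9/2 + 10) = -15*11/2 = -165/2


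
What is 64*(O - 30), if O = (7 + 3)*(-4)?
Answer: -4480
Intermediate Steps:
O = -40 (O = 10*(-4) = -40)
64*(O - 30) = 64*(-40 - 30) = 64*(-70) = -4480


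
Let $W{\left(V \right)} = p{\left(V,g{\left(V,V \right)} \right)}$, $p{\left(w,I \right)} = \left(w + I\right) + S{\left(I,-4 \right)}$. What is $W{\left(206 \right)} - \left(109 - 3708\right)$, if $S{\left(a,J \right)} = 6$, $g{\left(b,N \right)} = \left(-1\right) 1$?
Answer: $3810$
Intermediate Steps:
$g{\left(b,N \right)} = -1$
$p{\left(w,I \right)} = 6 + I + w$ ($p{\left(w,I \right)} = \left(w + I\right) + 6 = \left(I + w\right) + 6 = 6 + I + w$)
$W{\left(V \right)} = 5 + V$ ($W{\left(V \right)} = 6 - 1 + V = 5 + V$)
$W{\left(206 \right)} - \left(109 - 3708\right) = \left(5 + 206\right) - \left(109 - 3708\right) = 211 - \left(109 - 3708\right) = 211 - -3599 = 211 + 3599 = 3810$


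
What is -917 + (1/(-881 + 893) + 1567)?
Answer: 7801/12 ≈ 650.08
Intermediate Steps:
-917 + (1/(-881 + 893) + 1567) = -917 + (1/12 + 1567) = -917 + 18805/12 = 7801/12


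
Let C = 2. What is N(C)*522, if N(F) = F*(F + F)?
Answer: 4176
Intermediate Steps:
N(F) = 2*F**2 (N(F) = F*(2*F) = 2*F**2)
N(C)*522 = (2*2**2)*522 = (2*4)*522 = 8*522 = 4176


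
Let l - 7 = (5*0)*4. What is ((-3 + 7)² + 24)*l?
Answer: 280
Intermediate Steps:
l = 7 (l = 7 + (5*0)*4 = 7 + 0*4 = 7 + 0 = 7)
((-3 + 7)² + 24)*l = ((-3 + 7)² + 24)*7 = (4² + 24)*7 = (16 + 24)*7 = 40*7 = 280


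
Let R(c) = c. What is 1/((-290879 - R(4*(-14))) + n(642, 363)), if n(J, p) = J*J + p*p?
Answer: 1/253110 ≈ 3.9509e-6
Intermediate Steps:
n(J, p) = J² + p²
1/((-290879 - R(4*(-14))) + n(642, 363)) = 1/((-290879 - 4*(-14)) + (642² + 363²)) = 1/((-290879 - 1*(-56)) + (412164 + 131769)) = 1/((-290879 + 56) + 543933) = 1/(-290823 + 543933) = 1/253110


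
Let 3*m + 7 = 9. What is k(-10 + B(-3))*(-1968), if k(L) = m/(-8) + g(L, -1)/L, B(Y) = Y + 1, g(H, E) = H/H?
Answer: 328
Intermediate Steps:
g(H, E) = 1
m = ⅔ (m = -7/3 + (⅓)*9 = -7/3 + 3 = ⅔ ≈ 0.66667)
B(Y) = 1 + Y
k(L) = -1/12 + 1/L (k(L) = (⅔)/(-8) + 1/L = (⅔)*(-⅛) + 1/L = -1/12 + 1/L)
k(-10 + B(-3))*(-1968) = ((12 - (-10 + (1 - 3)))/(12*(-10 + (1 - 3))))*(-1968) = ((12 - (-10 - 2))/(12*(-10 - 2)))*(-1968) = ((1/12)*(12 - 1*(-12))/(-12))*(-1968) = ((1/12)*(-1/12)*(12 + 12))*(-1968) = ((1/12)*(-1/12)*24)*(-1968) = -⅙*(-1968) = 328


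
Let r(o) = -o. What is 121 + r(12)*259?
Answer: -2987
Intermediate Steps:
121 + r(12)*259 = 121 - 1*12*259 = 121 - 12*259 = 121 - 3108 = -2987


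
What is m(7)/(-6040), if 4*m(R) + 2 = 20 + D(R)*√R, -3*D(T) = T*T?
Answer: -9/12080 + 49*√7/72480 ≈ 0.0010436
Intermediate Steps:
D(T) = -T²/3 (D(T) = -T*T/3 = -T²/3)
m(R) = 9/2 - R^(5/2)/12 (m(R) = -½ + (20 + (-R²/3)*√R)/4 = -½ + (20 - R^(5/2)/3)/4 = -½ + (5 - R^(5/2)/12) = 9/2 - R^(5/2)/12)
m(7)/(-6040) = (9/2 - 49*√7/12)/(-6040) = (9/2 - 49*√7/12)*(-1/6040) = -9/12080 + 49*√7/72480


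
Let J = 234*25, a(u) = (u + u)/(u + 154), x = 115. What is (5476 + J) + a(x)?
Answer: 3046924/269 ≈ 11327.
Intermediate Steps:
a(u) = 2*u/(154 + u) (a(u) = (2*u)/(154 + u) = 2*u/(154 + u))
J = 5850
(5476 + J) + a(x) = (5476 + 5850) + 2*115/(154 + 115) = 11326 + 2*115/269 = 11326 + 2*115*(1/269) = 11326 + 230/269 = 3046924/269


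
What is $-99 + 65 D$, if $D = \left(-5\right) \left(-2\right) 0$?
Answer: $-99$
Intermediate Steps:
$D = 0$ ($D = 10 \cdot 0 = 0$)
$-99 + 65 D = -99 + 65 \cdot 0 = -99 + 0 = -99$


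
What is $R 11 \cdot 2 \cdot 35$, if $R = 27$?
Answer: $20790$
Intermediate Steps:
$R 11 \cdot 2 \cdot 35 = 27 \cdot 11 \cdot 2 \cdot 35 = 27 \cdot 22 \cdot 35 = 594 \cdot 35 = 20790$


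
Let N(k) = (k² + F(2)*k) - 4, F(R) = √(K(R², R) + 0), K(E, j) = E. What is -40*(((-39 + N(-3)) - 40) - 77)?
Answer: 6280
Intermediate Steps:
F(R) = √(R²) (F(R) = √(R² + 0) = √(R²))
N(k) = -4 + k² + 2*k (N(k) = (k² + √(2²)*k) - 4 = (k² + √4*k) - 4 = (k² + 2*k) - 4 = -4 + k² + 2*k)
-40*(((-39 + N(-3)) - 40) - 77) = -40*(((-39 + (-4 + (-3)² + 2*(-3))) - 40) - 77) = -40*(((-39 + (-4 + 9 - 6)) - 40) - 77) = -40*(((-39 - 1) - 40) - 77) = -40*((-40 - 40) - 77) = -40*(-80 - 77) = -40*(-157) = 6280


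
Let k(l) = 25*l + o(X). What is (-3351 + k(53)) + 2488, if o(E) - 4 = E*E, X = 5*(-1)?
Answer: 491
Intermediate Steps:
X = -5
o(E) = 4 + E² (o(E) = 4 + E*E = 4 + E²)
k(l) = 29 + 25*l (k(l) = 25*l + (4 + (-5)²) = 25*l + (4 + 25) = 25*l + 29 = 29 + 25*l)
(-3351 + k(53)) + 2488 = (-3351 + (29 + 25*53)) + 2488 = (-3351 + (29 + 1325)) + 2488 = (-3351 + 1354) + 2488 = -1997 + 2488 = 491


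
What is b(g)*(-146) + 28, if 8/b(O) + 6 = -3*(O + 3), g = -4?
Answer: 1252/3 ≈ 417.33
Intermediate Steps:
b(O) = 8/(-15 - 3*O) (b(O) = 8/(-6 - 3*(O + 3)) = 8/(-6 - 3*(3 + O)) = 8/(-6 + (-9 - 3*O)) = 8/(-15 - 3*O))
b(g)*(-146) + 28 = -8/(15 + 3*(-4))*(-146) + 28 = -8/(15 - 12)*(-146) + 28 = -8/3*(-146) + 28 = 1168/3 + 28 = 1252/3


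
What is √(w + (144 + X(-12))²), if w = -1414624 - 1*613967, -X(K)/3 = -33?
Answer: 3*I*√218838 ≈ 1403.4*I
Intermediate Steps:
X(K) = 99 (X(K) = -3*(-33) = 99)
w = -2028591 (w = -1414624 - 613967 = -2028591)
√(w + (144 + X(-12))²) = √(-2028591 + (144 + 99)²) = √(-2028591 + 243²) = √(-2028591 + 59049) = √(-1969542) = 3*I*√218838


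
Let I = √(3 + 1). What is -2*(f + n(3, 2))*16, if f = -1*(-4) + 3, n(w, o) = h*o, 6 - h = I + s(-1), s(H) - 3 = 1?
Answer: -224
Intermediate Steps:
I = 2 (I = √4 = 2)
s(H) = 4 (s(H) = 3 + 1 = 4)
h = 0 (h = 6 - (2 + 4) = 6 - 1*6 = 6 - 6 = 0)
n(w, o) = 0 (n(w, o) = 0*o = 0)
f = 7 (f = 4 + 3 = 7)
-2*(f + n(3, 2))*16 = -2*(7 + 0)*16 = -2*7*16 = -14*16 = -224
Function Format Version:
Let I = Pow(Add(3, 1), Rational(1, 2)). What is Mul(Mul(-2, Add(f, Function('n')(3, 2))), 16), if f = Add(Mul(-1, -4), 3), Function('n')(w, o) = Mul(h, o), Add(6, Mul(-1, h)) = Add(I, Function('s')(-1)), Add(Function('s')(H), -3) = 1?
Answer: -224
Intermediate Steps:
I = 2 (I = Pow(4, Rational(1, 2)) = 2)
Function('s')(H) = 4 (Function('s')(H) = Add(3, 1) = 4)
h = 0 (h = Add(6, Mul(-1, Add(2, 4))) = Add(6, Mul(-1, 6)) = Add(6, -6) = 0)
Function('n')(w, o) = 0 (Function('n')(w, o) = Mul(0, o) = 0)
f = 7 (f = Add(4, 3) = 7)
Mul(Mul(-2, Add(f, Function('n')(3, 2))), 16) = Mul(Mul(-2, Add(7, 0)), 16) = Mul(Mul(-2, 7), 16) = Mul(-14, 16) = -224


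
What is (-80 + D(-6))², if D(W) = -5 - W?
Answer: 6241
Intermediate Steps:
(-80 + D(-6))² = (-80 + (-5 - 1*(-6)))² = (-80 + (-5 + 6))² = (-80 + 1)² = (-79)² = 6241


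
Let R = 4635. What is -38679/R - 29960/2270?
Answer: -7555531/350715 ≈ -21.543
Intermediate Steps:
-38679/R - 29960/2270 = -38679/4635 - 29960/2270 = -38679*1/4635 - 29960*1/2270 = -12893/1545 - 2996/227 = -7555531/350715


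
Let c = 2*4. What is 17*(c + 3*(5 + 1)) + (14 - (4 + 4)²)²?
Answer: 2942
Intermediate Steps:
c = 8
17*(c + 3*(5 + 1)) + (14 - (4 + 4)²)² = 17*(8 + 3*(5 + 1)) + (14 - (4 + 4)²)² = 17*(8 + 3*6) + (14 - 1*8²)² = 17*(8 + 18) + (14 - 1*64)² = 17*26 + (14 - 64)² = 442 + (-50)² = 442 + 2500 = 2942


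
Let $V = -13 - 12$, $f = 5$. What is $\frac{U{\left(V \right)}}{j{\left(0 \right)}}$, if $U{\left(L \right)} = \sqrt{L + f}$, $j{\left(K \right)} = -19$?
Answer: $- \frac{2 i \sqrt{5}}{19} \approx - 0.23538 i$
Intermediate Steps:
$V = -25$
$U{\left(L \right)} = \sqrt{5 + L}$ ($U{\left(L \right)} = \sqrt{L + 5} = \sqrt{5 + L}$)
$\frac{U{\left(V \right)}}{j{\left(0 \right)}} = \frac{\sqrt{5 - 25}}{-19} = \sqrt{-20} \left(- \frac{1}{19}\right) = 2 i \sqrt{5} \left(- \frac{1}{19}\right) = - \frac{2 i \sqrt{5}}{19}$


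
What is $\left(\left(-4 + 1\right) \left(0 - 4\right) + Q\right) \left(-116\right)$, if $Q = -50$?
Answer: $4408$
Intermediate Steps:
$\left(\left(-4 + 1\right) \left(0 - 4\right) + Q\right) \left(-116\right) = \left(\left(-4 + 1\right) \left(0 - 4\right) - 50\right) \left(-116\right) = \left(\left(-3\right) \left(-4\right) - 50\right) \left(-116\right) = \left(12 - 50\right) \left(-116\right) = \left(-38\right) \left(-116\right) = 4408$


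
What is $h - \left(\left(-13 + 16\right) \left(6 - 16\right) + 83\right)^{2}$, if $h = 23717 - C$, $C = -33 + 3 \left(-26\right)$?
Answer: $21019$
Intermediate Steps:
$C = -111$ ($C = -33 - 78 = -111$)
$h = 23828$ ($h = 23717 - -111 = 23717 + 111 = 23828$)
$h - \left(\left(-13 + 16\right) \left(6 - 16\right) + 83\right)^{2} = 23828 - \left(\left(-13 + 16\right) \left(6 - 16\right) + 83\right)^{2} = 23828 - \left(3 \left(-10\right) + 83\right)^{2} = 23828 - \left(-30 + 83\right)^{2} = 23828 - 53^{2} = 23828 - 2809 = 21019$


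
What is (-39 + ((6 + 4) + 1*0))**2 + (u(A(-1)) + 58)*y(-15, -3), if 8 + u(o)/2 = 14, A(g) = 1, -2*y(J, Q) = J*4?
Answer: 2941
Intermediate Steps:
y(J, Q) = -2*J (y(J, Q) = -J*4/2 = -2*J)
u(o) = 12 (u(o) = -16 + 2*14 = -16 + 28 = 12)
(-39 + ((6 + 4) + 1*0))**2 + (u(A(-1)) + 58)*y(-15, -3) = (-39 + ((6 + 4) + 1*0))**2 + (12 + 58)*(-2*(-15)) = (-39 + (10 + 0))**2 + 70*30 = (-39 + 10)**2 + 2100 = (-29)**2 + 2100 = 841 + 2100 = 2941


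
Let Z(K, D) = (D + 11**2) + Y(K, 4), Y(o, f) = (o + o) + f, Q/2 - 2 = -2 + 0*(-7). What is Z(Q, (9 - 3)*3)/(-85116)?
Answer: -143/85116 ≈ -0.0016801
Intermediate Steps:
Q = 0 (Q = 4 + 2*(-2 + 0*(-7)) = 4 + 2*(-2 + 0) = 4 + 2*(-2) = 4 - 4 = 0)
Y(o, f) = f + 2*o (Y(o, f) = 2*o + f = f + 2*o)
Z(K, D) = 125 + D + 2*K (Z(K, D) = (D + 11**2) + (4 + 2*K) = (D + 121) + (4 + 2*K) = (121 + D) + (4 + 2*K) = 125 + D + 2*K)
Z(Q, (9 - 3)*3)/(-85116) = (125 + (9 - 3)*3 + 2*0)/(-85116) = (125 + 6*3 + 0)*(-1/85116) = (125 + 18 + 0)*(-1/85116) = 143*(-1/85116) = -143/85116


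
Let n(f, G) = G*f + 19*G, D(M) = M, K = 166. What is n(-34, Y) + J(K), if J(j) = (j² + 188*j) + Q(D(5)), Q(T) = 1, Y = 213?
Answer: 55570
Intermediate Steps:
n(f, G) = 19*G + G*f
J(j) = 1 + j² + 188*j (J(j) = (j² + 188*j) + 1 = 1 + j² + 188*j)
n(-34, Y) + J(K) = 213*(19 - 34) + (1 + 166² + 188*166) = 213*(-15) + (1 + 27556 + 31208) = -3195 + 58765 = 55570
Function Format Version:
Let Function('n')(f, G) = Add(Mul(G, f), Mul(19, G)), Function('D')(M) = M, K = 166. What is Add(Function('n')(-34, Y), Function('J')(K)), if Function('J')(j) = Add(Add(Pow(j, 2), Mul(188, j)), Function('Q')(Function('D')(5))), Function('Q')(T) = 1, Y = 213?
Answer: 55570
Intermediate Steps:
Function('n')(f, G) = Add(Mul(19, G), Mul(G, f))
Function('J')(j) = Add(1, Pow(j, 2), Mul(188, j)) (Function('J')(j) = Add(Add(Pow(j, 2), Mul(188, j)), 1) = Add(1, Pow(j, 2), Mul(188, j)))
Add(Function('n')(-34, Y), Function('J')(K)) = Add(Mul(213, Add(19, -34)), Add(1, Pow(166, 2), Mul(188, 166))) = Add(Mul(213, -15), Add(1, 27556, 31208)) = Add(-3195, 58765) = 55570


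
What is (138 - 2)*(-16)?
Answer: -2176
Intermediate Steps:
(138 - 2)*(-16) = 136*(-16) = -2176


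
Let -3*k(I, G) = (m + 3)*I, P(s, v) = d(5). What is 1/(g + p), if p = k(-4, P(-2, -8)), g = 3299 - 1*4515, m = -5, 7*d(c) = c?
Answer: -3/3656 ≈ -0.00082057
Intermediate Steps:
d(c) = c/7
P(s, v) = 5/7 (P(s, v) = (1/7)*5 = 5/7)
g = -1216 (g = 3299 - 4515 = -1216)
k(I, G) = 2*I/3 (k(I, G) = -(-5 + 3)*I/3 = -(-2)*I/3 = 2*I/3)
p = -8/3 (p = (2/3)*(-4) = -8/3 ≈ -2.6667)
1/(g + p) = 1/(-1216 - 8/3) = 1/(-3656/3) = -3/3656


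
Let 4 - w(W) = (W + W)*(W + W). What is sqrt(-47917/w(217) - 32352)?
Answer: I*sqrt(1992579727749)/7848 ≈ 179.87*I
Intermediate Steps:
w(W) = 4 - 4*W**2 (w(W) = 4 - (W + W)*(W + W) = 4 - 2*W*2*W = 4 - 4*W**2)
sqrt(-47917/w(217) - 32352) = sqrt(-47917/(4 - 4*217**2) - 32352) = sqrt(-47917/(4 - 4*47089) - 32352) = sqrt(-47917/(4 - 188356) - 32352) = sqrt(-47917/(-188352) - 32352) = sqrt(-47917*(-1/188352) - 32352) = sqrt(47917/188352 - 32352) = sqrt(-6093515987/188352) = I*sqrt(1992579727749)/7848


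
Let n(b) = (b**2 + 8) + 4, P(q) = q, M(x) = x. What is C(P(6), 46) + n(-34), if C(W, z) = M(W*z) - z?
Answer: 1398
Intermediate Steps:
C(W, z) = -z + W*z (C(W, z) = W*z - z = -z + W*z)
n(b) = 12 + b**2 (n(b) = (8 + b**2) + 4 = 12 + b**2)
C(P(6), 46) + n(-34) = 46*(-1 + 6) + (12 + (-34)**2) = 46*5 + (12 + 1156) = 230 + 1168 = 1398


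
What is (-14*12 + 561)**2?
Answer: 154449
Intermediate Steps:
(-14*12 + 561)**2 = (-168 + 561)**2 = 393**2 = 154449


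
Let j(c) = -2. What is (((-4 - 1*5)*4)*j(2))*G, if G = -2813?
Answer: -202536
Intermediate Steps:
(((-4 - 1*5)*4)*j(2))*G = (((-4 - 1*5)*4)*(-2))*(-2813) = (((-4 - 5)*4)*(-2))*(-2813) = (-9*4*(-2))*(-2813) = -36*(-2)*(-2813) = 72*(-2813) = -202536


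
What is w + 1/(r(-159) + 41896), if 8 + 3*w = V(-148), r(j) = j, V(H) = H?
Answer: -2170323/41737 ≈ -52.000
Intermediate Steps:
w = -52 (w = -8/3 + (⅓)*(-148) = -8/3 - 148/3 = -52)
w + 1/(r(-159) + 41896) = -52 + 1/(-159 + 41896) = -52 + 1/41737 = -2170323/41737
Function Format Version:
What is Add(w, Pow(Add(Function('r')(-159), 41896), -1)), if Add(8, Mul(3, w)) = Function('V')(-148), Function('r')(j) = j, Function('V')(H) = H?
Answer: Rational(-2170323, 41737) ≈ -52.000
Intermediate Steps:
w = -52 (w = Add(Rational(-8, 3), Mul(Rational(1, 3), -148)) = Add(Rational(-8, 3), Rational(-148, 3)) = -52)
Add(w, Pow(Add(Function('r')(-159), 41896), -1)) = Add(-52, Pow(Add(-159, 41896), -1)) = Add(-52, Pow(41737, -1)) = Add(-52, Rational(1, 41737)) = Rational(-2170323, 41737)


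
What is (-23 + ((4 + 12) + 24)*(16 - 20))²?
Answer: 33489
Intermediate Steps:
(-23 + ((4 + 12) + 24)*(16 - 20))² = (-23 + (16 + 24)*(-4))² = (-23 + 40*(-4))² = (-23 - 160)² = (-183)² = 33489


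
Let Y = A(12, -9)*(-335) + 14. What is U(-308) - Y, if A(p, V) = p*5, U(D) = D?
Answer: 19778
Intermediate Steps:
A(p, V) = 5*p
Y = -20086 (Y = (5*12)*(-335) + 14 = 60*(-335) + 14 = -20100 + 14 = -20086)
U(-308) - Y = -308 - 1*(-20086) = -308 + 20086 = 19778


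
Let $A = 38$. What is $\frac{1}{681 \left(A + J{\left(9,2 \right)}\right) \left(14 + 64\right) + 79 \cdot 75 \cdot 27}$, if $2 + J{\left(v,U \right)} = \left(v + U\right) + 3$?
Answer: $\frac{1}{2815875} \approx 3.5513 \cdot 10^{-7}$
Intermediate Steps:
$J{\left(v,U \right)} = 1 + U + v$ ($J{\left(v,U \right)} = -2 + \left(\left(v + U\right) + 3\right) = -2 + \left(\left(U + v\right) + 3\right) = -2 + \left(3 + U + v\right) = 1 + U + v$)
$\frac{1}{681 \left(A + J{\left(9,2 \right)}\right) \left(14 + 64\right) + 79 \cdot 75 \cdot 27} = \frac{1}{681 \left(38 + \left(1 + 2 + 9\right)\right) \left(14 + 64\right) + 79 \cdot 75 \cdot 27} = \frac{1}{681 \left(38 + 12\right) 78 + 5925 \cdot 27} = \frac{1}{681 \cdot 50 \cdot 78 + 159975} = \frac{1}{681 \cdot 3900 + 159975} = \frac{1}{2655900 + 159975} = \frac{1}{2815875}$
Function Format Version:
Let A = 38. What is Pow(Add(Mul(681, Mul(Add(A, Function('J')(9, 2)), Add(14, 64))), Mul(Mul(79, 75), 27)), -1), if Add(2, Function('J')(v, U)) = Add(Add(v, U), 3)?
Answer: Rational(1, 2815875) ≈ 3.5513e-7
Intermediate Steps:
Function('J')(v, U) = Add(1, U, v) (Function('J')(v, U) = Add(-2, Add(Add(v, U), 3)) = Add(-2, Add(Add(U, v), 3)) = Add(-2, Add(3, U, v)) = Add(1, U, v))
Pow(Add(Mul(681, Mul(Add(A, Function('J')(9, 2)), Add(14, 64))), Mul(Mul(79, 75), 27)), -1) = Pow(Add(Mul(681, Mul(Add(38, Add(1, 2, 9)), Add(14, 64))), Mul(Mul(79, 75), 27)), -1) = Pow(Add(Mul(681, Mul(Add(38, 12), 78)), Mul(5925, 27)), -1) = Pow(Add(Mul(681, Mul(50, 78)), 159975), -1) = Pow(Add(Mul(681, 3900), 159975), -1) = Pow(Add(2655900, 159975), -1) = Pow(2815875, -1) = Rational(1, 2815875)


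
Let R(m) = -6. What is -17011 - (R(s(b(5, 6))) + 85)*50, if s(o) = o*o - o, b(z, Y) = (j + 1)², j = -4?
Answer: -20961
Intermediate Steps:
b(z, Y) = 9 (b(z, Y) = (-4 + 1)² = (-3)² = 9)
s(o) = o² - o
-17011 - (R(s(b(5, 6))) + 85)*50 = -17011 - (-6 + 85)*50 = -17011 - 79*50 = -17011 - 1*3950 = -17011 - 3950 = -20961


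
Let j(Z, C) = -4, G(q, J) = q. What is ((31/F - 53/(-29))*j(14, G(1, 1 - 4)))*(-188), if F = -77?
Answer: 2392864/2233 ≈ 1071.6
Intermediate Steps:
((31/F - 53/(-29))*j(14, G(1, 1 - 4)))*(-188) = ((31/(-77) - 53/(-29))*(-4))*(-188) = ((31*(-1/77) - 53*(-1/29))*(-4))*(-188) = ((-31/77 + 53/29)*(-4))*(-188) = ((3182/2233)*(-4))*(-188) = -12728/2233*(-188) = 2392864/2233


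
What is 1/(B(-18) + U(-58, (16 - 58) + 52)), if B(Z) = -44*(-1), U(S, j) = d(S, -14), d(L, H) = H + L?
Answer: -1/28 ≈ -0.035714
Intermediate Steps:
U(S, j) = -14 + S
B(Z) = 44
1/(B(-18) + U(-58, (16 - 58) + 52)) = 1/(44 + (-14 - 58)) = 1/(44 - 72) = 1/(-28) = -1/28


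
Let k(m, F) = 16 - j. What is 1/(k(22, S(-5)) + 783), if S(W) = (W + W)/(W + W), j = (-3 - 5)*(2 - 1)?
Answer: 1/807 ≈ 0.0012392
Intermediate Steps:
j = -8 (j = -8*1 = -8)
S(W) = 1 (S(W) = (2*W)/((2*W)) = (2*W)*(1/(2*W)) = 1)
k(m, F) = 24 (k(m, F) = 16 - 1*(-8) = 16 + 8 = 24)
1/(k(22, S(-5)) + 783) = 1/(24 + 783) = 1/807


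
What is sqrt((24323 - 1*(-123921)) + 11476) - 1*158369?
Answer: -158369 + 22*sqrt(330) ≈ -1.5797e+5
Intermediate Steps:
sqrt((24323 - 1*(-123921)) + 11476) - 1*158369 = sqrt((24323 + 123921) + 11476) - 158369 = sqrt(148244 + 11476) - 158369 = sqrt(159720) - 158369 = 22*sqrt(330) - 158369 = -158369 + 22*sqrt(330)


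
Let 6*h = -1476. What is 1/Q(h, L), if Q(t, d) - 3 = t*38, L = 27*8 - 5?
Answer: -1/9345 ≈ -0.00010701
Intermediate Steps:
h = -246 (h = (1/6)*(-1476) = -246)
L = 211 (L = 216 - 5 = 211)
Q(t, d) = 3 + 38*t (Q(t, d) = 3 + t*38 = 3 + 38*t)
1/Q(h, L) = 1/(3 + 38*(-246)) = 1/(3 - 9348) = 1/(-9345) = -1/9345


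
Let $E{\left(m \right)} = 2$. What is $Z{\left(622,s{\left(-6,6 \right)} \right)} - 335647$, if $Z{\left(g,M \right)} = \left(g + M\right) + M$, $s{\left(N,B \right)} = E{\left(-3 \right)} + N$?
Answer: $-335033$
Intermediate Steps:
$s{\left(N,B \right)} = 2 + N$
$Z{\left(g,M \right)} = g + 2 M$ ($Z{\left(g,M \right)} = \left(M + g\right) + M = g + 2 M$)
$Z{\left(622,s{\left(-6,6 \right)} \right)} - 335647 = \left(622 + 2 \left(2 - 6\right)\right) - 335647 = \left(622 + 2 \left(-4\right)\right) - 335647 = \left(622 - 8\right) - 335647 = 614 - 335647 = -335033$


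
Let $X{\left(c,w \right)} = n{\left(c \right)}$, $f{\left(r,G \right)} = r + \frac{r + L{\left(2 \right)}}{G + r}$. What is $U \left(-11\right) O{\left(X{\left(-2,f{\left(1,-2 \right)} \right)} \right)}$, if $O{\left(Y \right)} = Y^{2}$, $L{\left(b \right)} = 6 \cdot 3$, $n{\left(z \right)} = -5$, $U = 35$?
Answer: $-9625$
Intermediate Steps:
$L{\left(b \right)} = 18$
$f{\left(r,G \right)} = r + \frac{18 + r}{G + r}$ ($f{\left(r,G \right)} = r + \frac{r + 18}{G + r} = r + \frac{18 + r}{G + r}$)
$X{\left(c,w \right)} = -5$
$U \left(-11\right) O{\left(X{\left(-2,f{\left(1,-2 \right)} \right)} \right)} = 35 \left(-11\right) \left(-5\right)^{2} = \left(-385\right) 25 = -9625$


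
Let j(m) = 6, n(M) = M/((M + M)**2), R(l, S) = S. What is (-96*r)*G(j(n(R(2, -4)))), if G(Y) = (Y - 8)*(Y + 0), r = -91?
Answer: -104832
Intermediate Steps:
n(M) = 1/(4*M) (n(M) = M/((2*M)**2) = M/((4*M**2)) = M*(1/(4*M**2)) = 1/(4*M))
G(Y) = Y*(-8 + Y) (G(Y) = (-8 + Y)*Y = Y*(-8 + Y))
(-96*r)*G(j(n(R(2, -4)))) = (-96*(-91))*(6*(-8 + 6)) = 8736*(6*(-2)) = 8736*(-12) = -104832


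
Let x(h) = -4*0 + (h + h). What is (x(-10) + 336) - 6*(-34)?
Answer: 520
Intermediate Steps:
x(h) = 2*h (x(h) = 0 + 2*h = 2*h)
(x(-10) + 336) - 6*(-34) = (2*(-10) + 336) - 6*(-34) = (-20 + 336) + 204 = 316 + 204 = 520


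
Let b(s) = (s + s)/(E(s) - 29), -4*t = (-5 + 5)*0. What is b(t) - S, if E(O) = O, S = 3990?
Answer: -3990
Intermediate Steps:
t = 0 (t = -(-5 + 5)*0/4 = -0*0 = -1/4*0 = 0)
b(s) = 2*s/(-29 + s) (b(s) = (s + s)/(s - 29) = (2*s)/(-29 + s) = 2*s/(-29 + s))
b(t) - S = 2*0/(-29 + 0) - 1*3990 = 2*0/(-29) - 3990 = 2*0*(-1/29) - 3990 = 0 - 3990 = -3990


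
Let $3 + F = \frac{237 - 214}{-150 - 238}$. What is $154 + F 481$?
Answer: $- \frac{511195}{388} \approx -1317.5$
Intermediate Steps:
$F = - \frac{1187}{388}$ ($F = -3 + \frac{237 - 214}{-150 - 238} = -3 + \frac{23}{-388} = -3 + 23 \left(- \frac{1}{388}\right) = -3 - \frac{23}{388} = - \frac{1187}{388} \approx -3.0593$)
$154 + F 481 = 154 - \frac{570947}{388} = - \frac{511195}{388}$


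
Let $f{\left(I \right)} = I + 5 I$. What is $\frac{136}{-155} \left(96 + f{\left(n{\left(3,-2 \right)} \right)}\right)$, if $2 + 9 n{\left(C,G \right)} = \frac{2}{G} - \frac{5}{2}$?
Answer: $- \frac{37672}{465} \approx -81.015$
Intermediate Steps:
$n{\left(C,G \right)} = - \frac{1}{2} + \frac{2}{9 G}$ ($n{\left(C,G \right)} = - \frac{2}{9} + \frac{\frac{2}{G} - \frac{5}{2}}{9} = - \frac{2}{9} + \frac{- \frac{5}{2} + \frac{2}{G}}{9} = - \frac{2}{9} - \left(\frac{5}{18} - \frac{2}{9 G}\right) = - \frac{1}{2} + \frac{2}{9 G}$)
$f{\left(I \right)} = 6 I$
$\frac{136}{-155} \left(96 + f{\left(n{\left(3,-2 \right)} \right)}\right) = \frac{136}{-155} \left(96 + 6 \frac{4 - -18}{18 \left(-2\right)}\right) = 136 \left(- \frac{1}{155}\right) \left(96 + 6 \cdot \frac{1}{18} \left(- \frac{1}{2}\right) \left(4 + 18\right)\right) = - \frac{136 \left(96 + 6 \cdot \frac{1}{18} \left(- \frac{1}{2}\right) 22\right)}{155} = - \frac{136 \left(96 + 6 \left(- \frac{11}{18}\right)\right)}{155} = - \frac{136 \left(96 - \frac{11}{3}\right)}{155} = \left(- \frac{136}{155}\right) \frac{277}{3} = - \frac{37672}{465}$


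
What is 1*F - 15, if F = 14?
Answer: -1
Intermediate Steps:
1*F - 15 = 1*14 - 15 = 14 - 15 = -1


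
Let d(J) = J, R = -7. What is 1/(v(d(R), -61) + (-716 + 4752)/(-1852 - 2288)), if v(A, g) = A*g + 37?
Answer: 1035/479231 ≈ 0.0021597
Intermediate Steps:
v(A, g) = 37 + A*g
1/(v(d(R), -61) + (-716 + 4752)/(-1852 - 2288)) = 1/((37 - 7*(-61)) + (-716 + 4752)/(-1852 - 2288)) = 1/((37 + 427) + 4036/(-4140)) = 1/(464 + 4036*(-1/4140)) = 1/(464 - 1009/1035) = 1/(479231/1035) = 1035/479231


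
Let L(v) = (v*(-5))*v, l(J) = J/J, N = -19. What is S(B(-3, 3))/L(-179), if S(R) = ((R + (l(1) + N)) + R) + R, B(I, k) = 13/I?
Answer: 31/160205 ≈ 0.00019350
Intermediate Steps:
l(J) = 1
S(R) = -18 + 3*R (S(R) = ((R + (1 - 19)) + R) + R = ((R - 18) + R) + R = ((-18 + R) + R) + R = (-18 + 2*R) + R = -18 + 3*R)
L(v) = -5*v² (L(v) = (-5*v)*v = -5*v²)
S(B(-3, 3))/L(-179) = (-18 + 3*(13/(-3)))/((-5*(-179)²)) = (-18 + 3*(13*(-⅓)))/((-5*32041)) = (-18 + 3*(-13/3))/(-160205) = (-18 - 13)*(-1/160205) = -31*(-1/160205) = 31/160205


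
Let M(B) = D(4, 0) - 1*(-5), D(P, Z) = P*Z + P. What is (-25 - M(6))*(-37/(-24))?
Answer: -629/12 ≈ -52.417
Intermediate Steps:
D(P, Z) = P + P*Z
M(B) = 9 (M(B) = 4*(1 + 0) - 1*(-5) = 4*1 + 5 = 4 + 5 = 9)
(-25 - M(6))*(-37/(-24)) = (-25 - 1*9)*(-37/(-24)) = (-25 - 9)*(-37*(-1/24)) = -34*37/24 = -629/12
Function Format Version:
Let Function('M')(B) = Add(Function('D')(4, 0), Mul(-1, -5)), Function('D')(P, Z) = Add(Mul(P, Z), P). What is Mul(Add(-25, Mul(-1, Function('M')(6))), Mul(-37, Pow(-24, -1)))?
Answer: Rational(-629, 12) ≈ -52.417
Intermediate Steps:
Function('D')(P, Z) = Add(P, Mul(P, Z))
Function('M')(B) = 9 (Function('M')(B) = Add(Mul(4, Add(1, 0)), Mul(-1, -5)) = Add(Mul(4, 1), 5) = Add(4, 5) = 9)
Mul(Add(-25, Mul(-1, Function('M')(6))), Mul(-37, Pow(-24, -1))) = Mul(Add(-25, Mul(-1, 9)), Mul(-37, Pow(-24, -1))) = Mul(Add(-25, -9), Mul(-37, Rational(-1, 24))) = Mul(-34, Rational(37, 24)) = Rational(-629, 12)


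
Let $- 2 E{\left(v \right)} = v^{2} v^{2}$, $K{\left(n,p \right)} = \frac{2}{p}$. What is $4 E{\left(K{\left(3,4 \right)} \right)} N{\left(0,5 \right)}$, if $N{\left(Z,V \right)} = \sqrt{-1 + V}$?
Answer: $- \frac{1}{4} \approx -0.25$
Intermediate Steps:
$E{\left(v \right)} = - \frac{v^{4}}{2}$ ($E{\left(v \right)} = - \frac{v^{2} v^{2}}{2} = - \frac{v^{4}}{2}$)
$4 E{\left(K{\left(3,4 \right)} \right)} N{\left(0,5 \right)} = 4 \left(- \frac{\left(\frac{2}{4}\right)^{4}}{2}\right) \sqrt{-1 + 5} = 4 \left(- \frac{\left(2 \cdot \frac{1}{4}\right)^{4}}{2}\right) \sqrt{4} = 4 \left(- \frac{1}{2 \cdot 16}\right) 2 = 4 \left(\left(- \frac{1}{2}\right) \frac{1}{16}\right) 2 = 4 \left(- \frac{1}{32}\right) 2 = \left(- \frac{1}{8}\right) 2 = - \frac{1}{4}$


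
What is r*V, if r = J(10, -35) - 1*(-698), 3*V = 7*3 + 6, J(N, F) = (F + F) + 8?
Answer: 5724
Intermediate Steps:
J(N, F) = 8 + 2*F (J(N, F) = 2*F + 8 = 8 + 2*F)
V = 9 (V = (7*3 + 6)/3 = (21 + 6)/3 = (1/3)*27 = 9)
r = 636 (r = (8 + 2*(-35)) - 1*(-698) = (8 - 70) + 698 = -62 + 698 = 636)
r*V = 636*9 = 5724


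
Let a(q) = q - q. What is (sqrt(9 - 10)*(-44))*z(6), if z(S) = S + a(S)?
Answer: -264*I ≈ -264.0*I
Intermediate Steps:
a(q) = 0
z(S) = S (z(S) = S + 0 = S)
(sqrt(9 - 10)*(-44))*z(6) = (sqrt(9 - 10)*(-44))*6 = (sqrt(-1)*(-44))*6 = (I*(-44))*6 = -44*I*6 = -264*I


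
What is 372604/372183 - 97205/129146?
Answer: 11942267669/48065945718 ≈ 0.24846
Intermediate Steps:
372604/372183 - 97205/129146 = 11942267669/48065945718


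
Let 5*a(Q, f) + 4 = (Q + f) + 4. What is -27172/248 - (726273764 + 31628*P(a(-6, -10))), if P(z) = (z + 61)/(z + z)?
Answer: -180045081831/248 ≈ -7.2599e+8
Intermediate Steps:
a(Q, f) = Q/5 + f/5 (a(Q, f) = -⅘ + ((Q + f) + 4)/5 = -⅘ + (4 + Q + f)/5 = -⅘ + (⅘ + Q/5 + f/5) = Q/5 + f/5)
P(z) = (61 + z)/(2*z) (P(z) = (61 + z)/((2*z)) = (61 + z)*(1/(2*z)) = (61 + z)/(2*z))
-27172/248 - (726273764 + 31628*P(a(-6, -10))) = -27172/248 - (726273764 + 15814*(61 + ((⅕)*(-6) + (⅕)*(-10)))/((⅕)*(-6) + (⅕)*(-10))) = -27172*1/248 - (726273764 + 15814*(61 + (-6/5 - 2))/(-6/5 - 2)) = -6793/62 - 31628/(1/((61 - 16/5)/(2*(-16/5)) + 22963)) = -6793/62 - 31628/(1/((½)*(-5/16)*(289/5) + 22963)) = -6793/62 - 31628/(1/(-289/32 + 22963)) = -6793/62 - 31628/(1/(734527/32)) = -6793/62 - 31628/32/734527 = -6793/62 - 31628*734527/32 = -6793/62 - 5807904989/8 = -180045081831/248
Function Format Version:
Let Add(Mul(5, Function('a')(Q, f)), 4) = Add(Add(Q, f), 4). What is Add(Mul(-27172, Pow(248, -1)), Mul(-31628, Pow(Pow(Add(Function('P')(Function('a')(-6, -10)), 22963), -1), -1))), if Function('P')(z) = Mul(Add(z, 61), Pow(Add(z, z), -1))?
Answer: Rational(-180045081831, 248) ≈ -7.2599e+8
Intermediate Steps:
Function('a')(Q, f) = Add(Mul(Rational(1, 5), Q), Mul(Rational(1, 5), f)) (Function('a')(Q, f) = Add(Rational(-4, 5), Mul(Rational(1, 5), Add(Add(Q, f), 4))) = Add(Rational(-4, 5), Mul(Rational(1, 5), Add(4, Q, f))) = Add(Rational(-4, 5), Add(Rational(4, 5), Mul(Rational(1, 5), Q), Mul(Rational(1, 5), f))) = Add(Mul(Rational(1, 5), Q), Mul(Rational(1, 5), f)))
Function('P')(z) = Mul(Rational(1, 2), Pow(z, -1), Add(61, z)) (Function('P')(z) = Mul(Add(61, z), Pow(Mul(2, z), -1)) = Mul(Add(61, z), Mul(Rational(1, 2), Pow(z, -1))) = Mul(Rational(1, 2), Pow(z, -1), Add(61, z)))
Add(Mul(-27172, Pow(248, -1)), Mul(-31628, Pow(Pow(Add(Function('P')(Function('a')(-6, -10)), 22963), -1), -1))) = Add(Mul(-27172, Pow(248, -1)), Mul(-31628, Pow(Pow(Add(Mul(Rational(1, 2), Pow(Add(Mul(Rational(1, 5), -6), Mul(Rational(1, 5), -10)), -1), Add(61, Add(Mul(Rational(1, 5), -6), Mul(Rational(1, 5), -10)))), 22963), -1), -1))) = Add(Mul(-27172, Rational(1, 248)), Mul(-31628, Pow(Pow(Add(Mul(Rational(1, 2), Pow(Add(Rational(-6, 5), -2), -1), Add(61, Add(Rational(-6, 5), -2))), 22963), -1), -1))) = Add(Rational(-6793, 62), Mul(-31628, Pow(Pow(Add(Mul(Rational(1, 2), Pow(Rational(-16, 5), -1), Add(61, Rational(-16, 5))), 22963), -1), -1))) = Add(Rational(-6793, 62), Mul(-31628, Pow(Pow(Add(Mul(Rational(1, 2), Rational(-5, 16), Rational(289, 5)), 22963), -1), -1))) = Add(Rational(-6793, 62), Mul(-31628, Pow(Pow(Add(Rational(-289, 32), 22963), -1), -1))) = Add(Rational(-6793, 62), Mul(-31628, Pow(Pow(Rational(734527, 32), -1), -1))) = Add(Rational(-6793, 62), Mul(-31628, Pow(Rational(32, 734527), -1))) = Add(Rational(-6793, 62), Mul(-31628, Rational(734527, 32))) = Add(Rational(-6793, 62), Rational(-5807904989, 8)) = Rational(-180045081831, 248)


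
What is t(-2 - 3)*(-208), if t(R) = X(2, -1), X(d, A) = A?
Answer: 208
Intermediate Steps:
t(R) = -1
t(-2 - 3)*(-208) = -1*(-208) = 208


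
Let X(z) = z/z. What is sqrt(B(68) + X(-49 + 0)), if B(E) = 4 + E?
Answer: sqrt(73) ≈ 8.5440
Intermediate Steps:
X(z) = 1
sqrt(B(68) + X(-49 + 0)) = sqrt((4 + 68) + 1) = sqrt(72 + 1) = sqrt(73)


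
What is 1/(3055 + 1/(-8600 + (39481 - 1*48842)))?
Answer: 17961/54870854 ≈ 0.00032733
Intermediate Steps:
1/(3055 + 1/(-8600 + (39481 - 1*48842))) = 1/(3055 + 1/(-8600 + (39481 - 48842))) = 1/(3055 + 1/(-8600 - 9361)) = 1/(3055 + 1/(-17961)) = 1/(3055 - 1/17961) = 1/(54870854/17961) = 17961/54870854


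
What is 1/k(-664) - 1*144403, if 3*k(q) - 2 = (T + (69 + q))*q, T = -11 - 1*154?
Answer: -24290606241/168214 ≈ -1.4440e+5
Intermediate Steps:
T = -165 (T = -11 - 154 = -165)
k(q) = 2/3 + q*(-96 + q)/3 (k(q) = 2/3 + ((-165 + (69 + q))*q)/3 = 2/3 + ((-96 + q)*q)/3 = 2/3 + (q*(-96 + q))/3 = 2/3 + q*(-96 + q)/3)
1/k(-664) - 1*144403 = 1/(2/3 - 32*(-664) + (1/3)*(-664)**2) - 1*144403 = 1/(2/3 + 21248 + (1/3)*440896) - 144403 = 1/(2/3 + 21248 + 440896/3) - 144403 = 1/168214 - 144403 = -24290606241/168214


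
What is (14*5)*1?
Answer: 70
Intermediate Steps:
(14*5)*1 = 70*1 = 70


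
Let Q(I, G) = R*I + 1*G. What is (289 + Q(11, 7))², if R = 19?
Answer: 255025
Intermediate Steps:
Q(I, G) = G + 19*I (Q(I, G) = 19*I + 1*G = 19*I + G = G + 19*I)
(289 + Q(11, 7))² = (289 + (7 + 19*11))² = (289 + (7 + 209))² = (289 + 216)² = 505² = 255025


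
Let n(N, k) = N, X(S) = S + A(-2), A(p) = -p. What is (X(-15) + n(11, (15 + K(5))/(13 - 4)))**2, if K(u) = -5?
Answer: 4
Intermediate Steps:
X(S) = 2 + S (X(S) = S - 1*(-2) = S + 2 = 2 + S)
(X(-15) + n(11, (15 + K(5))/(13 - 4)))**2 = ((2 - 15) + 11)**2 = (-13 + 11)**2 = (-2)**2 = 4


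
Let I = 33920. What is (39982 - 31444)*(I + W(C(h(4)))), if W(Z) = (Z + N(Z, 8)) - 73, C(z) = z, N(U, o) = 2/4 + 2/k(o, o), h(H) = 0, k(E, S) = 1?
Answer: 289007031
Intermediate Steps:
N(U, o) = 5/2 (N(U, o) = 2/4 + 2/1 = 2*(¼) + 2*1 = ½ + 2 = 5/2)
W(Z) = -141/2 + Z (W(Z) = (Z + 5/2) - 73 = (5/2 + Z) - 73 = -141/2 + Z)
(39982 - 31444)*(I + W(C(h(4)))) = (39982 - 31444)*(33920 + (-141/2 + 0)) = 8538*(33920 - 141/2) = 8538*(67699/2) = 289007031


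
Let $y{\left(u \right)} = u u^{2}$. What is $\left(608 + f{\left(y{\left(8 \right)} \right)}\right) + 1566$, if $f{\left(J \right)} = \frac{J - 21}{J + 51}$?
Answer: $\frac{1224453}{563} \approx 2174.9$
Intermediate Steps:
$y{\left(u \right)} = u^{3}$
$f{\left(J \right)} = \frac{-21 + J}{51 + J}$
$\left(608 + f{\left(y{\left(8 \right)} \right)}\right) + 1566 = \left(608 + \frac{-21 + 8^{3}}{51 + 8^{3}}\right) + 1566 = \left(608 + \frac{-21 + 512}{51 + 512}\right) + 1566 = \left(608 + \frac{1}{563} \cdot 491\right) + 1566 = \left(608 + \frac{491}{563}\right) + 1566 = \frac{342795}{563} + 1566 = \frac{1224453}{563}$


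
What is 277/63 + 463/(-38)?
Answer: -18643/2394 ≈ -7.7874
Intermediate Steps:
277/63 + 463/(-38) = 277*(1/63) + 463*(-1/38) = 277/63 - 463/38 = -18643/2394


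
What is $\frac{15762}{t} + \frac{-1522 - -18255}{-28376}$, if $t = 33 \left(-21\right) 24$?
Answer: $- \frac{30231907}{19664568} \approx -1.5374$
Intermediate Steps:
$t = -16632$ ($t = \left(-693\right) 24 = -16632$)
$\frac{15762}{t} + \frac{-1522 - -18255}{-28376} = \frac{15762}{-16632} + \frac{-1522 - -18255}{-28376} = 15762 \left(- \frac{1}{16632}\right) + \left(-1522 + 18255\right) \left(- \frac{1}{28376}\right) = - \frac{2627}{2772} + 16733 \left(- \frac{1}{28376}\right) = - \frac{2627}{2772} - \frac{16733}{28376} = - \frac{30231907}{19664568}$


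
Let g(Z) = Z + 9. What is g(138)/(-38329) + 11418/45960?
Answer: 71814067/293600140 ≈ 0.24460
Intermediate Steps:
g(Z) = 9 + Z
g(138)/(-38329) + 11418/45960 = (9 + 138)/(-38329) + 11418/45960 = 147*(-1/38329) + 11418*(1/45960) = -147/38329 + 1903/7660 = 71814067/293600140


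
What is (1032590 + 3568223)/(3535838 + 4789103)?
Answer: 4600813/8324941 ≈ 0.55265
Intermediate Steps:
(1032590 + 3568223)/(3535838 + 4789103) = 4600813/8324941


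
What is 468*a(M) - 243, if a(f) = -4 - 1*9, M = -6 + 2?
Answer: -6327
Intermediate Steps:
M = -4
a(f) = -13 (a(f) = -4 - 9 = -13)
468*a(M) - 243 = 468*(-13) - 243 = -6084 - 243 = -6327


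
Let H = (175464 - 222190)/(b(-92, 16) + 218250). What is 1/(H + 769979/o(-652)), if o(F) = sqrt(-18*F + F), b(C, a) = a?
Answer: 28260589708436/7061060759832415735253 + 18340917780569062*sqrt(2771)/7061060759832415735253 ≈ 0.00013674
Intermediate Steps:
o(F) = sqrt(17)*sqrt(-F) (o(F) = sqrt(-17*F) = sqrt(17)*sqrt(-F))
H = -23363/109133 (H = (175464 - 222190)/(16 + 218250) = -46726/218266 = -46726*1/218266 = -23363/109133 ≈ -0.21408)
1/(H + 769979/o(-652)) = 1/(-23363/109133 + 769979/((sqrt(17)*sqrt(-1*(-652))))) = 1/(-23363/109133 + 769979/((sqrt(17)*sqrt(652)))) = 1/(-23363/109133 + 769979/((sqrt(17)*(2*sqrt(163))))) = 1/(-23363/109133 + 769979/((2*sqrt(2771)))) = 1/(-23363/109133 + 769979*(sqrt(2771)/5542)) = 1/(-23363/109133 + 769979*sqrt(2771)/5542)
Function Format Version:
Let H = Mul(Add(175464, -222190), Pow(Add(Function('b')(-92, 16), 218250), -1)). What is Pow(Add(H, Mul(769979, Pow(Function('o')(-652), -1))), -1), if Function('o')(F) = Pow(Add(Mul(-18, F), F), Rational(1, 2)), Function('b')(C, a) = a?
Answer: Add(Rational(28260589708436, 7061060759832415735253), Mul(Rational(18340917780569062, 7061060759832415735253), Pow(2771, Rational(1, 2)))) ≈ 0.00013674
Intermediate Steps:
Function('o')(F) = Mul(Pow(17, Rational(1, 2)), Pow(Mul(-1, F), Rational(1, 2))) (Function('o')(F) = Pow(Mul(-17, F), Rational(1, 2)) = Mul(Pow(17, Rational(1, 2)), Pow(Mul(-1, F), Rational(1, 2))))
H = Rational(-23363, 109133) (H = Mul(Add(175464, -222190), Pow(Add(16, 218250), -1)) = Mul(-46726, Pow(218266, -1)) = Mul(-46726, Rational(1, 218266)) = Rational(-23363, 109133) ≈ -0.21408)
Pow(Add(H, Mul(769979, Pow(Function('o')(-652), -1))), -1) = Pow(Add(Rational(-23363, 109133), Mul(769979, Pow(Mul(Pow(17, Rational(1, 2)), Pow(Mul(-1, -652), Rational(1, 2))), -1))), -1) = Pow(Add(Rational(-23363, 109133), Mul(769979, Pow(Mul(Pow(17, Rational(1, 2)), Pow(652, Rational(1, 2))), -1))), -1) = Pow(Add(Rational(-23363, 109133), Mul(769979, Pow(Mul(Pow(17, Rational(1, 2)), Mul(2, Pow(163, Rational(1, 2)))), -1))), -1) = Pow(Add(Rational(-23363, 109133), Mul(769979, Pow(Mul(2, Pow(2771, Rational(1, 2))), -1))), -1) = Pow(Add(Rational(-23363, 109133), Mul(769979, Mul(Rational(1, 5542), Pow(2771, Rational(1, 2))))), -1) = Pow(Add(Rational(-23363, 109133), Mul(Rational(769979, 5542), Pow(2771, Rational(1, 2)))), -1)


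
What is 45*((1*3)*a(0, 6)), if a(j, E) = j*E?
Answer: 0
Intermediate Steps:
a(j, E) = E*j
45*((1*3)*a(0, 6)) = 45*((1*3)*(6*0)) = 45*(3*0) = 45*0 = 0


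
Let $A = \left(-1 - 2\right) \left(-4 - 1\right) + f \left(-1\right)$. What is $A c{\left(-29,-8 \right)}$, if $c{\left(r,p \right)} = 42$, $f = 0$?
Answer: $630$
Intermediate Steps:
$A = 15$ ($A = \left(-1 - 2\right) \left(-4 - 1\right) + 0 \left(-1\right) = \left(-3\right) \left(-5\right) + 0 = 15 + 0 = 15$)
$A c{\left(-29,-8 \right)} = 15 \cdot 42 = 630$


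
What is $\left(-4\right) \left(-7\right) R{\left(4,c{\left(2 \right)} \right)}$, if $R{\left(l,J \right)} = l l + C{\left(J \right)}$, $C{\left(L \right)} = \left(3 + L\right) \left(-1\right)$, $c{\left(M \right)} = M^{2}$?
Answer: $252$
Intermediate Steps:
$C{\left(L \right)} = -3 - L$
$R{\left(l,J \right)} = -3 + l^{2} - J$ ($R{\left(l,J \right)} = l l - \left(3 + J\right) = l^{2} - \left(3 + J\right) = -3 + l^{2} - J$)
$\left(-4\right) \left(-7\right) R{\left(4,c{\left(2 \right)} \right)} = \left(-4\right) \left(-7\right) \left(-3 + 4^{2} - 2^{2}\right) = 28 \left(-3 + 16 - 4\right) = 28 \cdot 9 = 252$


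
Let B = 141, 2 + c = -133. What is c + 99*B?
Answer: 13824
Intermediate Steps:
c = -135 (c = -2 - 133 = -135)
c + 99*B = -135 + 99*141 = -135 + 13959 = 13824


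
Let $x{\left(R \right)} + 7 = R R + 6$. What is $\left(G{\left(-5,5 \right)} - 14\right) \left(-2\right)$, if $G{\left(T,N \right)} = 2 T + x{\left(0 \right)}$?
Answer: $50$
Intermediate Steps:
$x{\left(R \right)} = -1 + R^{2}$ ($x{\left(R \right)} = -7 + \left(R R + 6\right) = -7 + \left(R^{2} + 6\right) = -7 + \left(6 + R^{2}\right) = -1 + R^{2}$)
$G{\left(T,N \right)} = -1 + 2 T$ ($G{\left(T,N \right)} = 2 T - \left(1 - 0^{2}\right) = 2 T + \left(-1 + 0\right) = 2 T - 1 = -1 + 2 T$)
$\left(G{\left(-5,5 \right)} - 14\right) \left(-2\right) = \left(\left(-1 + 2 \left(-5\right)\right) - 14\right) \left(-2\right) = \left(\left(-1 - 10\right) - 14\right) \left(-2\right) = \left(-11 - 14\right) \left(-2\right) = \left(-25\right) \left(-2\right) = 50$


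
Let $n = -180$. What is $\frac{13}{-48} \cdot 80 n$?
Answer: $3900$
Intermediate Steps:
$\frac{13}{-48} \cdot 80 n = \frac{13}{-48} \cdot 80 \left(-180\right) = 13 \left(- \frac{1}{48}\right) 80 \left(-180\right) = \left(- \frac{13}{48}\right) 80 \left(-180\right) = \left(- \frac{65}{3}\right) \left(-180\right) = 3900$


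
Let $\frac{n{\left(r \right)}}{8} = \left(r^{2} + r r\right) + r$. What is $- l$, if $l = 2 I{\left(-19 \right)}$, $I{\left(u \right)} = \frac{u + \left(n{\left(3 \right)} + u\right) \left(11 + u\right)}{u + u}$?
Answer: $- \frac{1211}{19} \approx -63.737$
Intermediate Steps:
$n{\left(r \right)} = 8 r + 16 r^{2}$ ($n{\left(r \right)} = 8 \left(\left(r^{2} + r r\right) + r\right) = 8 \left(\left(r^{2} + r^{2}\right) + r\right) = 8 \left(2 r^{2} + r\right) = 8 \left(r + 2 r^{2}\right) = 8 r + 16 r^{2}$)
$I{\left(u \right)} = \frac{u + \left(11 + u\right) \left(168 + u\right)}{2 u}$ ($I{\left(u \right)} = \frac{u + \left(8 \cdot 3 \left(1 + 2 \cdot 3\right) + u\right) \left(11 + u\right)}{u + u} = \frac{u + \left(8 \cdot 3 \left(1 + 6\right) + u\right) \left(11 + u\right)}{2 u} = \left(u + \left(8 \cdot 3 \cdot 7 + u\right) \left(11 + u\right)\right) \frac{1}{2 u} = \left(u + \left(168 + u\right) \left(11 + u\right)\right) \frac{1}{2 u} = \left(u + \left(11 + u\right) \left(168 + u\right)\right) \frac{1}{2 u} = \frac{u + \left(11 + u\right) \left(168 + u\right)}{2 u}$)
$l = \frac{1211}{19}$ ($l = 2 \left(90 + \frac{1}{2} \left(-19\right) + \frac{924}{-19}\right) = 2 \left(90 - \frac{19}{2} + 924 \left(- \frac{1}{19}\right)\right) = 2 \left(90 - \frac{19}{2} - \frac{924}{19}\right) = 2 \cdot \frac{1211}{38} = \frac{1211}{19} \approx 63.737$)
$- l = \left(-1\right) \frac{1211}{19} = - \frac{1211}{19}$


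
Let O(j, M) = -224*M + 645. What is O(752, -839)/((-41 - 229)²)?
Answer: 188581/72900 ≈ 2.5868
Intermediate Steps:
O(j, M) = 645 - 224*M
O(752, -839)/((-41 - 229)²) = (645 - 224*(-839))/((-41 - 229)²) = (645 + 187936)/((-270)²) = 188581/72900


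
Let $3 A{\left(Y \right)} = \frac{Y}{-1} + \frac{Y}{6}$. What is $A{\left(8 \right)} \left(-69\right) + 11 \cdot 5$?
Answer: $\frac{625}{3} \approx 208.33$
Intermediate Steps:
$A{\left(Y \right)} = - \frac{5 Y}{18}$ ($A{\left(Y \right)} = \frac{\frac{Y}{-1} + \frac{Y}{6}}{3} = \frac{Y \left(-1\right) + Y \frac{1}{6}}{3} = \frac{- Y + \frac{Y}{6}}{3} = \frac{\left(- \frac{5}{6}\right) Y}{3} = - \frac{5 Y}{18}$)
$A{\left(8 \right)} \left(-69\right) + 11 \cdot 5 = \left(- \frac{5}{18}\right) 8 \left(-69\right) + 11 \cdot 5 = \left(- \frac{20}{9}\right) \left(-69\right) + 55 = \frac{460}{3} + 55 = \frac{625}{3}$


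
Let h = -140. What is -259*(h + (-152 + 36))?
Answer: 66304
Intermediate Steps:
-259*(h + (-152 + 36)) = -259*(-140 + (-152 + 36)) = -259*(-140 - 116) = -259*(-256) = 66304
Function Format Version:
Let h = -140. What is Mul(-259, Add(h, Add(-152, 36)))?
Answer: 66304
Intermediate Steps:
Mul(-259, Add(h, Add(-152, 36))) = Mul(-259, Add(-140, Add(-152, 36))) = Mul(-259, Add(-140, -116)) = Mul(-259, -256) = 66304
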